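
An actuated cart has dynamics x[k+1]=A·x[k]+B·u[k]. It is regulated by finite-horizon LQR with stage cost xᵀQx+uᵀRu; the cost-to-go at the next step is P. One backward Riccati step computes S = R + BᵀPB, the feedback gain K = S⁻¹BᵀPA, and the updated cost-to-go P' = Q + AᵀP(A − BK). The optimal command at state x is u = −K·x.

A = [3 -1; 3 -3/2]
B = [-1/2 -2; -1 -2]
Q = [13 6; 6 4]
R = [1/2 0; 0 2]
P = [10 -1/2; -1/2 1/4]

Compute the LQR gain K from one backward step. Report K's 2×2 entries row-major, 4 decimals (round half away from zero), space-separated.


-1.0286 0.4286 -1.1857 0.3690

BᵀP = [-4.5000 0.0000; -19.0000 0.5000]
S = R + BᵀPB = [1/2 0; 0 2] + [2.2500 9.0000; 9.0000 37.0000] = [2.7500 9.0000; 9.0000 39.0000]
BᵀPA = [-13.5000 4.5000; -55.5000 18.2500]
K = S⁻¹·BᵀPA = [-1.0286 0.4286; -1.1857 0.3690]
A−BK = [0.1143 -0.0476; -0.4000 -0.3333]
AᵀP(A−BK) = [3.5571 -1.1071; -1.1071 0.3988]
P' = Q + AᵀP(A−BK) = [16.5571 4.8929; 4.8929 4.3988]
tr(P') = 20.9560


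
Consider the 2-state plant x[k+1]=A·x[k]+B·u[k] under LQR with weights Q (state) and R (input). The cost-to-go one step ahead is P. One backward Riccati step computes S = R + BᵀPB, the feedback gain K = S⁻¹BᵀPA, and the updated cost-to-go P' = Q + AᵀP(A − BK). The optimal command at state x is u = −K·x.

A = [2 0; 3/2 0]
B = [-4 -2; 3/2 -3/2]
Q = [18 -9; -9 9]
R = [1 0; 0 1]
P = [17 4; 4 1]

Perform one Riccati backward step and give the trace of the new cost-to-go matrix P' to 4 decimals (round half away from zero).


27.4354

BᵀP = [-62.0000 -14.5000; -40.0000 -9.5000]
S = R + BᵀPB = [1 0; 0 1] + [226.2500 145.7500; 145.7500 94.2500] = [227.2500 145.7500; 145.7500 95.2500]
BᵀPA = [-145.7500 0.0000; -94.2500 0.0000]
K = S⁻¹·BᵀPA = [-0.3621 0.0000; -0.4354 0.0000]
A−BK = [-0.3193 0.0000; 1.3901 0.0000]
AᵀP(A−BK) = [0.4354 0.0000; 0.0000 0.0000]
P' = Q + AᵀP(A−BK) = [18.4354 -9.0000; -9.0000 9.0000]
tr(P') = 27.4354


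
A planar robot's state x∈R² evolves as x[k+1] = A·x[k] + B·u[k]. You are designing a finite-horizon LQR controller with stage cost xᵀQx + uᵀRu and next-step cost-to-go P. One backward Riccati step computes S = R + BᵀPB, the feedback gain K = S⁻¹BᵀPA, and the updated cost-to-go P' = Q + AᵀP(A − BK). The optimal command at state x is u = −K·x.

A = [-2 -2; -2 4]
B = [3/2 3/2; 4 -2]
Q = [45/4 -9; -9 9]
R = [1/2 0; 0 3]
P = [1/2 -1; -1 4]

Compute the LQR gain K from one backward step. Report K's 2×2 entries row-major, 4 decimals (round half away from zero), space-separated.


BᵀP = [-3.2500 14.5000; 2.7500 -9.5000]
S = R + BᵀPB = [1/2 0; 0 3] + [53.1250 -33.8750; -33.8750 23.1250] = [53.6250 -33.8750; -33.8750 26.1250]
BᵀPA = [-22.5000 64.5000; 13.5000 -43.5000]
K = S⁻¹·BᵀPA = [-0.5149 0.8345; -0.1509 -0.5830]
A−BK = [-1.0012 -2.3773; -0.2422 -0.5041]
AᵀP(A−BK) = [0.4518 0.6471; 0.6471 2.8133]
P' = Q + AᵀP(A−BK) = [11.7018 -8.3529; -8.3529 11.8133]
tr(P') = 23.5151

-0.5149 0.8345 -0.1509 -0.5830


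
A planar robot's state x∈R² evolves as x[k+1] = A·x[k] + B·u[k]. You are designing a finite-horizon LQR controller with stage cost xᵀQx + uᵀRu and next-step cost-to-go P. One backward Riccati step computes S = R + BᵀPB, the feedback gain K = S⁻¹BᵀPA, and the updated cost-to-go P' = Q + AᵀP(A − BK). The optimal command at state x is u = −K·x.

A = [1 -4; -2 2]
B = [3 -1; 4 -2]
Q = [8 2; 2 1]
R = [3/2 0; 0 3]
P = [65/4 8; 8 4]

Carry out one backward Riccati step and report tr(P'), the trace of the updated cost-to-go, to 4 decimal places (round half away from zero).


BᵀP = [80.7500 40.0000; -32.2500 -16.0000]
S = R + BᵀPB = [3/2 0; 0 3] + [402.2500 -160.7500; -160.7500 64.2500] = [403.7500 -160.7500; -160.7500 67.2500]
BᵀPA = [0.7500 -243.0000; -0.2500 97.0000]
K = S⁻¹·BᵀPA = [0.0078 -0.5710; 0.0150 0.0774]
A−BK = [0.9915 -2.2095; -2.0013 4.4390]
AᵀP(A−BK) = [0.2479 -0.5524; -0.5524 1.7292]
P' = Q + AᵀP(A−BK) = [8.2479 1.4476; 1.4476 2.7292]
tr(P') = 10.9770

10.9770


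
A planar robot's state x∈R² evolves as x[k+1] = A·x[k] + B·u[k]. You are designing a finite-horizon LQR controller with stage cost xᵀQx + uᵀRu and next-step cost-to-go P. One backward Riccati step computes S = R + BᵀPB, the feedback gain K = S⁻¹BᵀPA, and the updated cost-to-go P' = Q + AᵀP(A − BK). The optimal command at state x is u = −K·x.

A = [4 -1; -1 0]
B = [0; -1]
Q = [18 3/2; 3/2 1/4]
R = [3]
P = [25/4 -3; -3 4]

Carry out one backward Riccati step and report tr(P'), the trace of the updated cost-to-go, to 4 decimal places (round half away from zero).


BᵀP = [3.0000 -4.0000]
S = R + BᵀPB = [3] + [4.0000] = [7.0000]
BᵀPA = [16.0000 -3.0000]
K = S⁻¹·BᵀPA = [2.2857 -0.4286]
A−BK = [4.0000 -1.0000; 1.2857 -0.4286]
AᵀP(A−BK) = [91.4286 -21.1429; -21.1429 4.9643]
P' = Q + AᵀP(A−BK) = [109.4286 -19.6429; -19.6429 5.2143]
tr(P') = 114.6429

114.6429


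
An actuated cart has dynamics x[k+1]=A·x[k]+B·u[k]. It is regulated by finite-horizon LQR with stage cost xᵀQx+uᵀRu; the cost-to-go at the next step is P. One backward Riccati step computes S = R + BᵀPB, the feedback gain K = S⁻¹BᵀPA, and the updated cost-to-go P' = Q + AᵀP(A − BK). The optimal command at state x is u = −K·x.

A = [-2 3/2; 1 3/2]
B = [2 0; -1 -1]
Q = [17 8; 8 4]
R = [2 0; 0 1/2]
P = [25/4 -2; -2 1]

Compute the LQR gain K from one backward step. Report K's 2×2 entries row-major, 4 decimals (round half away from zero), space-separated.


-0.8966 0.4784 -0.3448 -0.5948

BᵀP = [14.5000 -5.0000; 2.0000 -1.0000]
S = R + BᵀPB = [2 0; 0 1/2] + [34.0000 5.0000; 5.0000 1.0000] = [36.0000 5.0000; 5.0000 1.5000]
BᵀPA = [-34.0000 14.2500; -5.0000 1.5000]
K = S⁻¹·BᵀPA = [-0.8966 0.4784; -0.3448 -0.5948]
A−BK = [-0.2069 0.5431; -0.2414 1.3836]
AᵀP(A−BK) = [1.7931 -0.9569; -0.9569 1.3869]
P' = Q + AᵀP(A−BK) = [18.7931 7.0431; 7.0431 5.3869]
tr(P') = 24.1800


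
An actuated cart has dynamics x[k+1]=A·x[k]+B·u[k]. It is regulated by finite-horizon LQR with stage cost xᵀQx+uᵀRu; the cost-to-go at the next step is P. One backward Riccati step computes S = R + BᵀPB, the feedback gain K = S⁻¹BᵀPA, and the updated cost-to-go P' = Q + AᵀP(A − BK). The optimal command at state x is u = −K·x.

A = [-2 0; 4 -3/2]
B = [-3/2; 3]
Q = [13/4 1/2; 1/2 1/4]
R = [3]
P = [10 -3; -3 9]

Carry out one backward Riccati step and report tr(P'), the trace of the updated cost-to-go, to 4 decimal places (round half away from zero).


12.2402

BᵀP = [-24.0000 31.5000]
S = R + BᵀPB = [3] + [130.5000] = [133.5000]
BᵀPA = [174.0000 -47.2500]
K = S⁻¹·BᵀPA = [1.3034 -0.3539]
A−BK = [-0.0449 -0.5309; 0.0899 -0.4382]
AᵀP(A−BK) = [5.2135 -1.4157; -1.4157 3.5267]
P' = Q + AᵀP(A−BK) = [8.4635 -0.9157; -0.9157 3.7767]
tr(P') = 12.2402


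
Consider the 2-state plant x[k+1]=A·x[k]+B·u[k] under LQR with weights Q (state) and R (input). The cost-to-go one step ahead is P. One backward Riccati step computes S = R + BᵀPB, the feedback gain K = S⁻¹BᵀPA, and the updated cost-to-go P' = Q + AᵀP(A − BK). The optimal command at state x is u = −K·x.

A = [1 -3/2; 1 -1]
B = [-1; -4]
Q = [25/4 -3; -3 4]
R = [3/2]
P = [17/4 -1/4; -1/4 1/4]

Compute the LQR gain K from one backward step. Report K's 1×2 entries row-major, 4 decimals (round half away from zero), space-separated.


-0.5161 0.7258

BᵀP = [-3.2500 -0.7500]
S = R + BᵀPB = [3/2] + [6.2500] = [7.7500]
BᵀPA = [-4.0000 5.6250]
K = S⁻¹·BᵀPA = [-0.5161 0.7258]
A−BK = [0.4839 -0.7742; -1.0645 1.9032]
AᵀP(A−BK) = [1.9355 -3.0968; -3.0968 4.9798]
P' = Q + AᵀP(A−BK) = [8.1855 -6.0968; -6.0968 8.9798]
tr(P') = 17.1653


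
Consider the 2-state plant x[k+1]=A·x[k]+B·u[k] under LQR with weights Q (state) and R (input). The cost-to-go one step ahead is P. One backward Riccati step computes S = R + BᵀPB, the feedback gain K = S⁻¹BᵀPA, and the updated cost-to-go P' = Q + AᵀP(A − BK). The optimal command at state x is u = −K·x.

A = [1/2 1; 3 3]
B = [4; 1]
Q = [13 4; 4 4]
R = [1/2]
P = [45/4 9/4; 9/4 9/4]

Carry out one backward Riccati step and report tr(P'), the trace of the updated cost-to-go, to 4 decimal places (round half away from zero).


42.7321

BᵀP = [47.2500 11.2500]
S = R + BᵀPB = [1/2] + [200.2500] = [200.7500]
BᵀPA = [57.3750 81.0000]
K = S⁻¹·BᵀPA = [0.2858 0.4035]
A−BK = [-0.6432 -0.6139; 2.7142 2.5965]
AᵀP(A−BK) = [13.4145 12.8499; 12.8499 12.3176]
P' = Q + AᵀP(A−BK) = [26.4145 16.8499; 16.8499 16.3176]
tr(P') = 42.7321


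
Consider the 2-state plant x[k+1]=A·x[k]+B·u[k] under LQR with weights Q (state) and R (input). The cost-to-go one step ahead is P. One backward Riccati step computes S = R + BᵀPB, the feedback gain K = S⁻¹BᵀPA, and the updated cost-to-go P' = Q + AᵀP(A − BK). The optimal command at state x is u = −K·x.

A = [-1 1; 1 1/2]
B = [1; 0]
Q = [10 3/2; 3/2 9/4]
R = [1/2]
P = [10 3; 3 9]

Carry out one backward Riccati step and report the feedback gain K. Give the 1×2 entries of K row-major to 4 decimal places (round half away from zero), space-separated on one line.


BᵀP = [10.0000 3.0000]
S = R + BᵀPB = [1/2] + [10.0000] = [10.5000]
BᵀPA = [-7.0000 11.5000]
K = S⁻¹·BᵀPA = [-0.6667 1.0952]
A−BK = [-0.3333 -0.0952; 1.0000 0.5000]
AᵀP(A−BK) = [8.3333 3.6667; 3.6667 2.6548]
P' = Q + AᵀP(A−BK) = [18.3333 5.1667; 5.1667 4.9048]
tr(P') = 23.2381

-0.6667 1.0952


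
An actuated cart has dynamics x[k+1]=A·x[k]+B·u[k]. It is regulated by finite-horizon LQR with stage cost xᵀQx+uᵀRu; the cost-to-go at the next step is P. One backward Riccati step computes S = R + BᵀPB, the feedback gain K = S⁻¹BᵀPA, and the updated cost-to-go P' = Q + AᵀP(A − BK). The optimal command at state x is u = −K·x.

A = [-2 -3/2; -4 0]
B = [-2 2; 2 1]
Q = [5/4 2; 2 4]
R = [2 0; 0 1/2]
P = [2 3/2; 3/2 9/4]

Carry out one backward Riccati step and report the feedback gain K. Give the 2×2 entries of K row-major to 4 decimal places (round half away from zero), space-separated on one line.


BᵀP = [-1.0000 1.5000; 5.5000 5.2500]
S = R + BᵀPB = [2 0; 0 1/2] + [5.0000 -0.5000; -0.5000 16.2500] = [7.0000 -0.5000; -0.5000 16.7500]
BᵀPA = [-4.0000 1.5000; -32.0000 -8.2500]
K = S⁻¹·BᵀPA = [-0.7094 0.1795; -1.9316 -0.4872]
A−BK = [0.4444 -0.1667; -0.6496 0.1282]
AᵀP(A−BK) = [3.3504 0.1282; 0.1282 0.2115]
P' = Q + AᵀP(A−BK) = [4.6004 2.1282; 2.1282 4.2115]
tr(P') = 8.8120

-0.7094 0.1795 -1.9316 -0.4872


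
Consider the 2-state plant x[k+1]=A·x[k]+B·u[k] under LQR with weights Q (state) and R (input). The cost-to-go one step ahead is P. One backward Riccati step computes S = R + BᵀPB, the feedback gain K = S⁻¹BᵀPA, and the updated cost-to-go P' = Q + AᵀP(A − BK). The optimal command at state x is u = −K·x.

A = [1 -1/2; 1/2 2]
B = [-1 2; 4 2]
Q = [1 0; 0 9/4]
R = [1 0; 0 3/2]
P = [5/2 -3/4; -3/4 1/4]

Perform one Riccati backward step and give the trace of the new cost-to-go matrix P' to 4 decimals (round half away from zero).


BᵀP = [-5.5000 1.7500; 3.5000 -1.0000]
S = R + BᵀPB = [1 0; 0 3/2] + [12.5000 -7.5000; -7.5000 5.0000] = [13.5000 -7.5000; -7.5000 6.5000]
BᵀPA = [-4.6250 6.2500; 3.0000 -3.7500]
K = S⁻¹·BᵀPA = [-0.2401 0.3968; 0.1845 -0.1190]
A−BK = [0.3909 0.1349; 1.0913 0.6508]
AᵀP(A−BK) = [0.1486 -0.1200; -0.1200 0.1984]
P' = Q + AᵀP(A−BK) = [1.1486 -0.1200; -0.1200 2.4484]
tr(P') = 3.5970

3.5970


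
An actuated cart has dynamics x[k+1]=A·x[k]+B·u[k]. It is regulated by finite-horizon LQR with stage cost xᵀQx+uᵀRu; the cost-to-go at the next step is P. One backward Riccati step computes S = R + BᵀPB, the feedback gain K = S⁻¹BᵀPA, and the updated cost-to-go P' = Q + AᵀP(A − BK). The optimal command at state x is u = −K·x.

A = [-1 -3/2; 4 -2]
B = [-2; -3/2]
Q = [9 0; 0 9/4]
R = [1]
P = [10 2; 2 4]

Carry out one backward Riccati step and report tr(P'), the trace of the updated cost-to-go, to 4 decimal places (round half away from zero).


BᵀP = [-23.0000 -10.0000]
S = R + BᵀPB = [1] + [61.0000] = [62.0000]
BᵀPA = [-17.0000 54.5000]
K = S⁻¹·BᵀPA = [-0.2742 0.8790]
A−BK = [-1.5484 0.2581; 3.5887 -0.6815]
AᵀP(A−BK) = [53.3387 -10.0565; -10.0565 2.5927]
P' = Q + AᵀP(A−BK) = [62.3387 -10.0565; -10.0565 4.8427]
tr(P') = 67.1815

67.1815


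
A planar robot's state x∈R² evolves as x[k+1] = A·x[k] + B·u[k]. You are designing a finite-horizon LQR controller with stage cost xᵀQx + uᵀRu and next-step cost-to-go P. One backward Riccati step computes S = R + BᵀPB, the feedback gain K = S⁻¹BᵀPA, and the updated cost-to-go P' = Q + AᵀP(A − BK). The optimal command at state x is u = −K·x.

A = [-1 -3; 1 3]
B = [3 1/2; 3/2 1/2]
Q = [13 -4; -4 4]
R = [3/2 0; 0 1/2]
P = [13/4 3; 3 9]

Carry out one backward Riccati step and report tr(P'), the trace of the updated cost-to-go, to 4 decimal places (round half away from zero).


BᵀP = [14.2500 22.5000; 3.1250 6.0000]
S = R + BᵀPB = [3/2 0; 0 1/2] + [76.5000 18.3750; 18.3750 4.5625] = [78.0000 18.3750; 18.3750 5.0625]
BᵀPA = [8.2500 24.7500; 2.8750 8.6250]
K = S⁻¹·BᵀPA = [-0.1933 -0.5799; 1.2695 3.8084]
A−BK = [-1.0549 -3.1646; 0.6552 1.9656]
AᵀP(A−BK) = [4.1949 12.5848; 12.5848 37.7543]
P' = Q + AᵀP(A−BK) = [17.1949 8.5848; 8.5848 41.7543]
tr(P') = 58.9492

58.9492


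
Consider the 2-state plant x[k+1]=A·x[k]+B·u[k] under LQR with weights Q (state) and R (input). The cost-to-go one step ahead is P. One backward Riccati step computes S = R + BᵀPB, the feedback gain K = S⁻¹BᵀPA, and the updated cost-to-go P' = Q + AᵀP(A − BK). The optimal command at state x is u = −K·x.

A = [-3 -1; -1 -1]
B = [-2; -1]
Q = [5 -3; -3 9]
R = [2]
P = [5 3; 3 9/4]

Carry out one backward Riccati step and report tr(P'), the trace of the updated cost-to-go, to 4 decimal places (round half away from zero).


BᵀP = [-13.0000 -8.2500]
S = R + BᵀPB = [2] + [34.2500] = [36.2500]
BᵀPA = [47.2500 21.2500]
K = S⁻¹·BᵀPA = [1.3034 0.5862]
A−BK = [-0.3931 0.1724; 0.3034 -0.4138]
AᵀP(A−BK) = [3.6621 1.5517; 1.5517 0.7931]
P' = Q + AᵀP(A−BK) = [8.6621 -1.4483; -1.4483 9.7931]
tr(P') = 18.4552

18.4552


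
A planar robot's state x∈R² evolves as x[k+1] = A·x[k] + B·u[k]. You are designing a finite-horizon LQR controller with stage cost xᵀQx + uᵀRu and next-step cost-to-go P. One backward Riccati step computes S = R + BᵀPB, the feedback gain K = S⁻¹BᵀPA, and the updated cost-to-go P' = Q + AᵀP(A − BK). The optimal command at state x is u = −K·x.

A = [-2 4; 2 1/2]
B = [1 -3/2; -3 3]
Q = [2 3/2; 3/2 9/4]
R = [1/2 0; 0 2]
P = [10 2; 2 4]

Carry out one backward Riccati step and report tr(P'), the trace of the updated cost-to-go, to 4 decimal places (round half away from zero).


96.4622

BᵀP = [4.0000 -10.0000; -9.0000 9.0000]
S = R + BᵀPB = [1/2 0; 0 2] + [34.0000 -36.0000; -36.0000 40.5000] = [34.5000 -36.0000; -36.0000 42.5000]
BᵀPA = [-28.0000 11.0000; 36.0000 -31.5000]
K = S⁻¹·BᵀPA = [0.6226 -3.9148; 1.3744 -4.0573]
A−BK = [-0.5609 1.8289; -0.2555 0.9273]
AᵀP(A−BK) = [7.9530 -25.5536; -25.5536 84.2592]
P' = Q + AᵀP(A−BK) = [9.9530 -24.0536; -24.0536 86.5092]
tr(P') = 96.4622


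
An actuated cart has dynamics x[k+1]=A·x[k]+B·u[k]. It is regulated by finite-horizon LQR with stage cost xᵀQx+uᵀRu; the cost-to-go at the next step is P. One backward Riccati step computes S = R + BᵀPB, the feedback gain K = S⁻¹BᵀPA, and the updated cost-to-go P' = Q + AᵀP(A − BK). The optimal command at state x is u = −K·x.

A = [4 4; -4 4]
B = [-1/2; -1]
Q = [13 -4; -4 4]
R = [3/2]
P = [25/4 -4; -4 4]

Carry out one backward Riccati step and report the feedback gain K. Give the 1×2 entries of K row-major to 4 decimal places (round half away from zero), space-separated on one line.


3.7551 -1.4694

BᵀP = [0.8750 -2.0000]
S = R + BᵀPB = [3/2] + [1.5625] = [3.0625]
BᵀPA = [11.5000 -4.5000]
K = S⁻¹·BᵀPA = [3.7551 -1.4694]
A−BK = [5.8776 3.2653; -0.2449 2.5306]
AᵀP(A−BK) = [248.8163 52.8980; 52.8980 29.3878]
P' = Q + AᵀP(A−BK) = [261.8163 48.8980; 48.8980 33.3878]
tr(P') = 295.2041


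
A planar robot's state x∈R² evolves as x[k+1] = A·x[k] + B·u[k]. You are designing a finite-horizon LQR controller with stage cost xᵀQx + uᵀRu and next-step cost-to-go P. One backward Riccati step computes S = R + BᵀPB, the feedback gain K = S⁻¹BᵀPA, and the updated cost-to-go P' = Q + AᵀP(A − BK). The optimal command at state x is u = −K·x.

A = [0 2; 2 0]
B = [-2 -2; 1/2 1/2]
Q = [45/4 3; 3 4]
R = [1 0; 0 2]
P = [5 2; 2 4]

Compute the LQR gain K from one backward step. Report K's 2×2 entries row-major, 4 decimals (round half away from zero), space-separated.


BᵀP = [-9.0000 -2.0000; -9.0000 -2.0000]
S = R + BᵀPB = [1 0; 0 2] + [17.0000 17.0000; 17.0000 17.0000] = [18.0000 17.0000; 17.0000 19.0000]
BᵀPA = [-4.0000 -18.0000; -4.0000 -18.0000]
K = S⁻¹·BᵀPA = [-0.1509 -0.6792; -0.0755 -0.3396]
A−BK = [-0.4528 -0.0377; 2.1132 0.5094]
AᵀP(A−BK) = [15.0943 3.9245; 3.9245 1.6604]
P' = Q + AᵀP(A−BK) = [26.3443 6.9245; 6.9245 5.6604]
tr(P') = 32.0047

-0.1509 -0.6792 -0.0755 -0.3396


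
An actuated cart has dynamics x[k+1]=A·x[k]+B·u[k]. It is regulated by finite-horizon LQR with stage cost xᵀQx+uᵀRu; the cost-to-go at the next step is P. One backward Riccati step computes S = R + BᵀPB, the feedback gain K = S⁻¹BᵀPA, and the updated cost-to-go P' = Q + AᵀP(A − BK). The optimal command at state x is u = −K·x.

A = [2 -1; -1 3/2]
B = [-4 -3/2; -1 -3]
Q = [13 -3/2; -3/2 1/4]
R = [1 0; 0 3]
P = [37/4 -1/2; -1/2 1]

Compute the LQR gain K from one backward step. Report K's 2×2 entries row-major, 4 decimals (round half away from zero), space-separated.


BᵀP = [-36.5000 1.0000; -12.3750 -2.2500]
S = R + BᵀPB = [1 0; 0 3] + [145.0000 51.7500; 51.7500 25.3125] = [146.0000 51.7500; 51.7500 28.3125]
BᵀPA = [-74.0000 38.0000; -22.5000 9.0000]
K = S⁻¹·BᵀPA = [-0.6394 0.4192; 0.3741 -0.4483]
A−BK = [0.0033 0.0043; -0.5172 0.5743]
AᵀP(A−BK) = [1.0980 -1.0679; -1.0679 1.1061]
P' = Q + AᵀP(A−BK) = [14.0980 -2.5679; -2.5679 1.3561]
tr(P') = 15.4542

-0.6394 0.4192 0.3741 -0.4483


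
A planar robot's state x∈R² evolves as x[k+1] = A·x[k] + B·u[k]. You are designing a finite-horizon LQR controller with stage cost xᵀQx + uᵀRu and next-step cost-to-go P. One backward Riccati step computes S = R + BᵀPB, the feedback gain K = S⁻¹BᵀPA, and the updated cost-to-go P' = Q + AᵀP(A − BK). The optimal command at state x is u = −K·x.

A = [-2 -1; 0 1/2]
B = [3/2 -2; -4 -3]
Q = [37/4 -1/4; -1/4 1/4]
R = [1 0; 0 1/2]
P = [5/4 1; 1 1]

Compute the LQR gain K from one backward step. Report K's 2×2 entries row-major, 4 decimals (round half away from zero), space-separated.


BᵀP = [-2.1250 -2.5000; -5.5000 -5.0000]
S = R + BᵀPB = [1 0; 0 1/2] + [6.8125 11.7500; 11.7500 26.0000] = [7.8125 11.7500; 11.7500 26.5000]
BᵀPA = [4.2500 0.8750; 11.0000 3.0000]
K = S⁻¹·BᵀPA = [-0.2411 -0.1749; 0.5220 0.1908]
A−BK = [-0.5945 -0.3561; 0.6017 0.3727]
AᵀP(A−BK) = [0.2827 0.1450; 0.1450 0.0808]
P' = Q + AᵀP(A−BK) = [9.5327 -0.1050; -0.1050 0.3308]
tr(P') = 9.8635

-0.2411 -0.1749 0.5220 0.1908


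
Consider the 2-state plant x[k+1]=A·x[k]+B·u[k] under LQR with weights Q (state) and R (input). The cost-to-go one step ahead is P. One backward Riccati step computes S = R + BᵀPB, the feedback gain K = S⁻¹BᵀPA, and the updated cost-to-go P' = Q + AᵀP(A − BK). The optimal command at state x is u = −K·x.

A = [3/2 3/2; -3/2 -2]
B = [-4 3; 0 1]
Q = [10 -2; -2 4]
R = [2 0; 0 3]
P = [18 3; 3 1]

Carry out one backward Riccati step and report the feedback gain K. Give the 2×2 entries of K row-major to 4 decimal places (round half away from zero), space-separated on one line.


BᵀP = [-72.0000 -12.0000; 57.0000 10.0000]
S = R + BᵀPB = [2 0; 0 3] + [288.0000 -228.0000; -228.0000 181.0000] = [290.0000 -228.0000; -228.0000 184.0000]
BᵀPA = [-90.0000 -84.0000; 70.5000 65.5000]
K = S⁻¹·BᵀPA = [-0.3532 -0.3794; -0.0545 -0.1141]
A−BK = [0.2507 0.3249; -1.4455 -1.8859]
AᵀP(A−BK) = [1.3049 1.6515; 1.6515 2.1072]
P' = Q + AᵀP(A−BK) = [11.3049 -0.3485; -0.3485 6.1072]
tr(P') = 17.4121

-0.3532 -0.3794 -0.0545 -0.1141


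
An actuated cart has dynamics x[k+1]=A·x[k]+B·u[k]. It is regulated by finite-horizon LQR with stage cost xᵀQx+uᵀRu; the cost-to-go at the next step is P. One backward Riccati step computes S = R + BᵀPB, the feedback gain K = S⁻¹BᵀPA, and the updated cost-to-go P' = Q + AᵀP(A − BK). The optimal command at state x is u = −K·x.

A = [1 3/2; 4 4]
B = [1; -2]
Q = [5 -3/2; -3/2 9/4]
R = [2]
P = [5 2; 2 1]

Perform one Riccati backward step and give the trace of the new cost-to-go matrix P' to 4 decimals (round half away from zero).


94.4167

BᵀP = [1.0000 0.0000]
S = R + BᵀPB = [2] + [1.0000] = [3.0000]
BᵀPA = [1.0000 1.5000]
K = S⁻¹·BᵀPA = [0.3333 0.5000]
A−BK = [0.6667 1.0000; 4.6667 5.0000]
AᵀP(A−BK) = [36.6667 43.0000; 43.0000 50.5000]
P' = Q + AᵀP(A−BK) = [41.6667 41.5000; 41.5000 52.7500]
tr(P') = 94.4167


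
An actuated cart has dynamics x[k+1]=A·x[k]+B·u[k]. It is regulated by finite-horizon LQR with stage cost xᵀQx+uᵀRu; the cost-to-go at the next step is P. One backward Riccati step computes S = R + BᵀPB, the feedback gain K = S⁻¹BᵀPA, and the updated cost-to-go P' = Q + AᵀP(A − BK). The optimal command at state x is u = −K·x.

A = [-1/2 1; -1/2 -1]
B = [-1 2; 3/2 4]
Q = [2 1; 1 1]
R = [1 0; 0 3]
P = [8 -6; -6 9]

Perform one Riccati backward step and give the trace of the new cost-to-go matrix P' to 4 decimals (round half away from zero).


BᵀP = [-17.0000 19.5000; -8.0000 24.0000]
S = R + BᵀPB = [1 0; 0 3] + [46.2500 44.0000; 44.0000 80.0000] = [47.2500 44.0000; 44.0000 83.0000]
BᵀPA = [-1.2500 -36.5000; -8.0000 -32.0000]
K = S⁻¹·BᵀPA = [0.1250 -0.8166; -0.1627 0.0473]
A−BK = [-0.0497 0.0888; -0.0369 0.0355]
AᵀP(A−BK) = [0.1050 -0.1420; -0.1420 0.7101]
P' = Q + AᵀP(A−BK) = [2.1050 0.8580; 0.8580 1.7101]
tr(P') = 3.8151

3.8151


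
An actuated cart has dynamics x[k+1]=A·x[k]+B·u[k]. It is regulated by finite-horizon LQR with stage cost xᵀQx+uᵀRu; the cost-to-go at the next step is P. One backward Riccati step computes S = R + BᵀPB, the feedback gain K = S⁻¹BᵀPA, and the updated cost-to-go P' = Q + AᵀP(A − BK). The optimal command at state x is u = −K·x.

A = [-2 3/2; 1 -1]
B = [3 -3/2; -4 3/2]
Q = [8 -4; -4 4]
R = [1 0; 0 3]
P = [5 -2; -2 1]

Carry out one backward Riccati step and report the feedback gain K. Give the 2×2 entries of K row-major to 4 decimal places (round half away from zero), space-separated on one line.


-0.4672 0.3732 0.0930 -0.0698

BᵀP = [23.0000 -10.0000; -10.5000 4.5000]
S = R + BᵀPB = [1 0; 0 3] + [109.0000 -49.5000; -49.5000 22.5000] = [110.0000 -49.5000; -49.5000 25.5000]
BᵀPA = [-56.0000 44.5000; 25.5000 -20.2500]
K = S⁻¹·BᵀPA = [-0.4672 0.3732; 0.0930 -0.0698]
A−BK = [-0.4588 0.2759; -1.0085 0.5973]
AᵀP(A−BK) = [0.4630 -0.3245; -0.3245 0.2320]
P' = Q + AᵀP(A−BK) = [8.4630 -4.3245; -4.3245 4.2320]
tr(P') = 12.6950


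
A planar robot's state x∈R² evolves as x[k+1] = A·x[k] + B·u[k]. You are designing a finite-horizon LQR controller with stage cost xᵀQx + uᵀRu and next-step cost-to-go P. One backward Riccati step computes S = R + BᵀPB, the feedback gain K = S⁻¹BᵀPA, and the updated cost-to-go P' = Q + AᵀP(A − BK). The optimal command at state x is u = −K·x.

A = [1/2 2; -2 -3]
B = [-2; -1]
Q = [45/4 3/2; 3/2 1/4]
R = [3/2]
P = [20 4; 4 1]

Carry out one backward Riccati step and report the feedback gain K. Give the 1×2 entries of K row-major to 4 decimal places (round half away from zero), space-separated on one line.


BᵀP = [-44.0000 -9.0000]
S = R + BᵀPB = [3/2] + [97.0000] = [98.5000]
BᵀPA = [-4.0000 -61.0000]
K = S⁻¹·BᵀPA = [-0.0406 -0.6193]
A−BK = [0.4188 0.7614; -2.0406 -3.6193]
AᵀP(A−BK) = [0.8376 1.5228; 1.5228 3.2234]
P' = Q + AᵀP(A−BK) = [12.0876 3.0228; 3.0228 3.4734]
tr(P') = 15.5609

-0.0406 -0.6193


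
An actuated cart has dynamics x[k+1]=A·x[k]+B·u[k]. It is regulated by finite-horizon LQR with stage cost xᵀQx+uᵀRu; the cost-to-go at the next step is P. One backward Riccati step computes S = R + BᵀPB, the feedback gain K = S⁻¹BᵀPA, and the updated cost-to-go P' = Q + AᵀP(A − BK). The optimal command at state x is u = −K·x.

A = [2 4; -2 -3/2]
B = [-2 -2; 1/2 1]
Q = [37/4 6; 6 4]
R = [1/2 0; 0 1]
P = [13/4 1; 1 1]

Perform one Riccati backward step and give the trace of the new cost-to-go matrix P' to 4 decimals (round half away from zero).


BᵀP = [-6.0000 -1.5000; -5.5000 -1.0000]
S = R + BᵀPB = [1/2 0; 0 1] + [11.2500 10.5000; 10.5000 10.0000] = [11.7500 10.5000; 10.5000 11.0000]
BᵀPA = [-9.0000 -21.7500; -9.0000 -20.5000]
K = S⁻¹·BᵀPA = [-0.2368 -1.2632; -0.5921 -0.6579]
A−BK = [0.3421 0.1579; -1.2895 -0.2105]
AᵀP(A−BK) = [1.5395 0.7105; 0.7105 1.2895]
P' = Q + AᵀP(A−BK) = [10.7895 6.7105; 6.7105 5.2895]
tr(P') = 16.0789

16.0789


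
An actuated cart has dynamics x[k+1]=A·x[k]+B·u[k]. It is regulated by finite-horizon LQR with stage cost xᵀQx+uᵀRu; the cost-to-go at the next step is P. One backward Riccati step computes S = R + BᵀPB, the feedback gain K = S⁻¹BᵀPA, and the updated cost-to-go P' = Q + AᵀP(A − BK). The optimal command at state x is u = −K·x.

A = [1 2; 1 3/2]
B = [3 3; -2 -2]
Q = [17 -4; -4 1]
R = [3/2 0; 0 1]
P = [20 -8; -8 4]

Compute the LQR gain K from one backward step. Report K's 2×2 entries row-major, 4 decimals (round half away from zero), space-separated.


0.0602 0.1422 0.0902 0.2133

BᵀP = [76.0000 -32.0000; 76.0000 -32.0000]
S = R + BᵀPB = [3/2 0; 0 1] + [292.0000 292.0000; 292.0000 292.0000] = [293.5000 292.0000; 292.0000 293.0000]
BᵀPA = [44.0000 104.0000; 44.0000 104.0000]
K = S⁻¹·BᵀPA = [0.0602 0.1422; 0.0902 0.2133]
A−BK = [0.5489 0.9337; 1.3008 2.2109]
AᵀP(A−BK) = [1.3835 2.3609; 2.3609 4.0349]
P' = Q + AᵀP(A−BK) = [18.3835 -1.6391; -1.6391 5.0349]
tr(P') = 23.4183


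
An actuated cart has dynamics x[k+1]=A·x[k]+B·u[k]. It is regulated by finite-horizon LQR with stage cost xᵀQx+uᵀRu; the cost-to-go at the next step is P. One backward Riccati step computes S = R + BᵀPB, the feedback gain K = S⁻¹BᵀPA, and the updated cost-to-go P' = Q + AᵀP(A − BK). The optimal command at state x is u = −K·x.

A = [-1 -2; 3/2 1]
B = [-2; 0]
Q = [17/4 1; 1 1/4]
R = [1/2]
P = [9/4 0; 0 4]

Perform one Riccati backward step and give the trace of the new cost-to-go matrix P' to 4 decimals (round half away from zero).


BᵀP = [-4.5000 0.0000]
S = R + BᵀPB = [1/2] + [9.0000] = [9.5000]
BᵀPA = [4.5000 9.0000]
K = S⁻¹·BᵀPA = [0.4737 0.9474]
A−BK = [-0.0526 -0.1053; 1.5000 1.0000]
AᵀP(A−BK) = [9.1184 6.2368; 6.2368 4.4737]
P' = Q + AᵀP(A−BK) = [13.3684 7.2368; 7.2368 4.7237]
tr(P') = 18.0921

18.0921


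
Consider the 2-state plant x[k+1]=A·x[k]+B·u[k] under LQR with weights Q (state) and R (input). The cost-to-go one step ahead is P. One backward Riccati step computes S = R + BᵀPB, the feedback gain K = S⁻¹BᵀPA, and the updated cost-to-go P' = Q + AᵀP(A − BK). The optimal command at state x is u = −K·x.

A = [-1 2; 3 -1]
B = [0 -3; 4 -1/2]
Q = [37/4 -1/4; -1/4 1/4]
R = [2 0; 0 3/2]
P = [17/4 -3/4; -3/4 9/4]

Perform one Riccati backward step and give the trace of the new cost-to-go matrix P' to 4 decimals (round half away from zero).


BᵀP = [-3.0000 9.0000; -12.3750 1.1250]
S = R + BᵀPB = [2 0; 0 3/2] + [36.0000 4.5000; 4.5000 36.5625] = [38.0000 4.5000; 4.5000 38.0625]
BᵀPA = [30.0000 -15.0000; 15.7500 -25.8750]
K = S⁻¹·BᵀPA = [0.7510 -0.3187; 0.3250 -0.6421]
A−BK = [-0.0250 0.0736; 0.1586 -0.0463]
AᵀP(A−BK) = [1.3516 -0.8257; -0.8257 0.8546]
P' = Q + AᵀP(A−BK) = [10.6016 -1.0757; -1.0757 1.1046]
tr(P') = 11.7062

11.7062


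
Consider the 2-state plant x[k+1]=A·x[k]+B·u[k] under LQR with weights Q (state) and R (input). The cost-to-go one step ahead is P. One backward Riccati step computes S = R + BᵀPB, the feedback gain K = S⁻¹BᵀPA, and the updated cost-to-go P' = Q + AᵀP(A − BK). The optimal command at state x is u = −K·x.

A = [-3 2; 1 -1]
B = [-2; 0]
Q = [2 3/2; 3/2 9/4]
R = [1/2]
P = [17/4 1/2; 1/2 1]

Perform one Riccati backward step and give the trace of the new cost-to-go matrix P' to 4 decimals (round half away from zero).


BᵀP = [-8.5000 -1.0000]
S = R + BᵀPB = [1/2] + [17.0000] = [17.5000]
BᵀPA = [24.5000 -16.0000]
K = S⁻¹·BᵀPA = [1.4000 -0.9143]
A−BK = [-0.2000 0.1714; 1.0000 -1.0000]
AᵀP(A−BK) = [1.9500 -1.6000; -1.6000 1.3714]
P' = Q + AᵀP(A−BK) = [3.9500 -0.1000; -0.1000 3.6214]
tr(P') = 7.5714

7.5714


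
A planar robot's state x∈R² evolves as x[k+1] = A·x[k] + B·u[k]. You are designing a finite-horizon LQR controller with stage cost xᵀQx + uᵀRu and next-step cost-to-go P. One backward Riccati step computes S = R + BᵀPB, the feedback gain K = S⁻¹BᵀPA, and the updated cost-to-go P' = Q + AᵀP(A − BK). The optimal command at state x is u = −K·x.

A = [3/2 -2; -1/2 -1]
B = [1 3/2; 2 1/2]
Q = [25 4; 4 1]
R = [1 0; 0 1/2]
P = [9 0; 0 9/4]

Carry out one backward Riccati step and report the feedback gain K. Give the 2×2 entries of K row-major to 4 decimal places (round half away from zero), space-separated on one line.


-0.4482 -0.2331 1.2550 -1.1474

BᵀP = [9.0000 4.5000; 13.5000 1.1250]
S = R + BᵀPB = [1 0; 0 1/2] + [18.0000 15.7500; 15.7500 20.8125] = [19.0000 15.7500; 15.7500 21.3125]
BᵀPA = [11.2500 -22.5000; 19.6875 -28.1250]
K = S⁻¹·BᵀPA = [-0.4482 -0.2331; 1.2550 -1.1474]
A−BK = [0.0657 -0.0458; -0.2311 0.0398]
AᵀP(A−BK) = [1.1474 -0.6633; -0.6633 0.7351]
P' = Q + AᵀP(A−BK) = [26.1474 3.3367; 3.3367 1.7351]
tr(P') = 27.8825


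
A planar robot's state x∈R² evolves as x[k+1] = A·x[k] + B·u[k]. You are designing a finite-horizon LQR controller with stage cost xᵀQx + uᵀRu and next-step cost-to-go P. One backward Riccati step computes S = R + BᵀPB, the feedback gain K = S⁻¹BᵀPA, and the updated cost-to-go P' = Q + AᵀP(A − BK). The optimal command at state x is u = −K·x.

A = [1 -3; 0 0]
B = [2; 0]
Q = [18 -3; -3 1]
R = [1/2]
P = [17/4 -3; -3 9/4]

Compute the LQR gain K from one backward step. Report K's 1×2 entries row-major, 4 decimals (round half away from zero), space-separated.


0.4857 -1.4571

BᵀP = [8.5000 -6.0000]
S = R + BᵀPB = [1/2] + [17.0000] = [17.5000]
BᵀPA = [8.5000 -25.5000]
K = S⁻¹·BᵀPA = [0.4857 -1.4571]
A−BK = [0.0286 -0.0857; 0.0000 0.0000]
AᵀP(A−BK) = [0.1214 -0.3643; -0.3643 1.0929]
P' = Q + AᵀP(A−BK) = [18.1214 -3.3643; -3.3643 2.0929]
tr(P') = 20.2143


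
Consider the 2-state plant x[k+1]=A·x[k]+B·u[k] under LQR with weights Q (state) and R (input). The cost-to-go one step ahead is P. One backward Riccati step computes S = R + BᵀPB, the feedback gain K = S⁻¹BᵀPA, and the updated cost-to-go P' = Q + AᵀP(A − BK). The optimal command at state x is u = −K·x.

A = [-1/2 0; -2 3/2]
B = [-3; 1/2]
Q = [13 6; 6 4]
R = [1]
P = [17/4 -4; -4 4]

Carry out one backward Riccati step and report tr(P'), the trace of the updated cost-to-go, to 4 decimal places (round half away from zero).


BᵀP = [-14.7500 14.0000]
S = R + BᵀPB = [1] + [51.2500] = [52.2500]
BᵀPA = [-20.6250 21.0000]
K = S⁻¹·BᵀPA = [-0.3947 0.4019]
A−BK = [-1.6842 1.2057; -1.8026 1.2990]
AᵀP(A−BK) = [0.9211 -0.7105; -0.7105 0.5598]
P' = Q + AᵀP(A−BK) = [13.9211 5.2895; 5.2895 4.5598]
tr(P') = 18.4809

18.4809


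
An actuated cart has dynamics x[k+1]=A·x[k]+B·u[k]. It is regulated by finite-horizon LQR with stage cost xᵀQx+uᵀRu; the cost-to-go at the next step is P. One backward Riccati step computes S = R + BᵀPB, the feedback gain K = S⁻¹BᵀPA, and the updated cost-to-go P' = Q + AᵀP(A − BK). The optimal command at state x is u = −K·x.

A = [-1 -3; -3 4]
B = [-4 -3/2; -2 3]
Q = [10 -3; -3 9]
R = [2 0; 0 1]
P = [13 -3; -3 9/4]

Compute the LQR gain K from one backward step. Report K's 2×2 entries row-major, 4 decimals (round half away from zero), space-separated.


BᵀP = [-46.0000 7.5000; -28.5000 11.2500]
S = R + BᵀPB = [2 0; 0 1] + [169.0000 91.5000; 91.5000 76.5000] = [171.0000 91.5000; 91.5000 77.5000]
BᵀPA = [23.5000 168.0000; -5.2500 130.5000]
K = S⁻¹·BᵀPA = [0.4716 0.2211; -0.6246 1.4228]
A−BK = [-0.0504 0.0187; -0.1831 0.1740]
AᵀP(A−BK) = [0.8880 -0.7274; -0.7274 2.1752]
P' = Q + AᵀP(A−BK) = [10.8880 -3.7274; -3.7274 11.1752]
tr(P') = 22.0632

0.4716 0.2211 -0.6246 1.4228


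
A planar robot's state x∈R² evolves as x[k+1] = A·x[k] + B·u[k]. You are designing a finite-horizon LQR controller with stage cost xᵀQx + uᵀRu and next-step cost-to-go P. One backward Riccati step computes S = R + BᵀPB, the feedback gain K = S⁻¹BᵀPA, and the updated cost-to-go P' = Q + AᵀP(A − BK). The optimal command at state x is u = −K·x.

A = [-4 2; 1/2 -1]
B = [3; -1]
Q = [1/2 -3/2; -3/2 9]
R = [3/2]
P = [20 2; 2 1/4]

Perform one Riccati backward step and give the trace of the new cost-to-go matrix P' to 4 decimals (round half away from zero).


BᵀP = [58.0000 5.7500]
S = R + BᵀPB = [3/2] + [168.2500] = [169.7500]
BᵀPA = [-229.1250 110.2500]
K = S⁻¹·BᵀPA = [-1.3498 0.6495]
A−BK = [0.0493 0.0515; -0.8498 -0.3505]
AᵀP(A−BK) = [2.7944 -1.3119; -1.3119 0.6443]
P' = Q + AᵀP(A−BK) = [3.2944 -2.8119; -2.8119 9.6443]
tr(P') = 12.9387

12.9387


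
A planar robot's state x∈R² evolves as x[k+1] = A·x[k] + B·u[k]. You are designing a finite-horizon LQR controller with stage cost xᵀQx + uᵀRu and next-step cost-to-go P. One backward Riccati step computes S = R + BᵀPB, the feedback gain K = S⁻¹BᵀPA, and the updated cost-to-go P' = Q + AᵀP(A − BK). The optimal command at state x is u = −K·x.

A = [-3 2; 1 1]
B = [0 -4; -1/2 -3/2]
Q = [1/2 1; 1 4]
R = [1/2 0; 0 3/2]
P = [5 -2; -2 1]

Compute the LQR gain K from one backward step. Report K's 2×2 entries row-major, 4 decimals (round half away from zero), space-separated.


BᵀP = [1.0000 -0.5000; -17.0000 6.5000]
S = R + BᵀPB = [1/2 0; 0 3/2] + [0.2500 -3.2500; -3.2500 58.2500] = [0.7500 -3.2500; -3.2500 59.7500]
BᵀPA = [-3.5000 1.5000; 57.5000 -27.5000]
K = S⁻¹·BᵀPA = [-0.6496 0.0073; 0.9270 -0.4599]
A−BK = [0.7080 0.1606; 2.0657 0.3139]
AᵀP(A−BK) = [2.4234 -0.5328; -0.5328 0.3431]
P' = Q + AᵀP(A−BK) = [2.9234 0.4672; 0.4672 4.3431]
tr(P') = 7.2664

-0.6496 0.0073 0.9270 -0.4599


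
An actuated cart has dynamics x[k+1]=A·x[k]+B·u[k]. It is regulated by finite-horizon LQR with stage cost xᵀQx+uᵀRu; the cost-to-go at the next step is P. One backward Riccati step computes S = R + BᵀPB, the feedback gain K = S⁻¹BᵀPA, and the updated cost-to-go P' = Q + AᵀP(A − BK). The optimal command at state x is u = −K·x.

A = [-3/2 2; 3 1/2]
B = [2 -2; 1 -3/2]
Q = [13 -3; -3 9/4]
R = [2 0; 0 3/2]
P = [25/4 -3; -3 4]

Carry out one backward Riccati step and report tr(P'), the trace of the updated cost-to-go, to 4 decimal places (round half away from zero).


67.1609

BᵀP = [9.5000 -2.0000; -8.0000 0.0000]
S = R + BᵀPB = [2 0; 0 3/2] + [17.0000 -16.0000; -16.0000 16.0000] = [19.0000 -16.0000; -16.0000 17.5000]
BᵀPA = [-20.2500 18.0000; 12.0000 -16.0000]
K = S⁻¹·BᵀPA = [-2.1225 0.7712; -1.2549 -0.2092]
A−BK = [0.2353 0.0392; 3.2402 -0.5850]
AᵀP(A−BK) = [49.1397 -10.3725; -10.3725 2.7712]
P' = Q + AᵀP(A−BK) = [62.1397 -13.3725; -13.3725 5.0212]
tr(P') = 67.1609


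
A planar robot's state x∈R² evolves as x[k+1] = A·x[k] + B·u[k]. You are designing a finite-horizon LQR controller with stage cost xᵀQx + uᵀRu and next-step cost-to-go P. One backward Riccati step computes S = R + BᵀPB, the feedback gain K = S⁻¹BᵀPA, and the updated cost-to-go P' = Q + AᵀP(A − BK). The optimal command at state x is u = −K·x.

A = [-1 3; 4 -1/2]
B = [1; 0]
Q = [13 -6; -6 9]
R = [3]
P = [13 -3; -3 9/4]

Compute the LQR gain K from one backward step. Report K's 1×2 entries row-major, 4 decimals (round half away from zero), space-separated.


-1.5625 2.5313

BᵀP = [13.0000 -3.0000]
S = R + BᵀPB = [3] + [13.0000] = [16.0000]
BᵀPA = [-25.0000 40.5000]
K = S⁻¹·BᵀPA = [-1.5625 2.5313]
A−BK = [0.5625 0.4688; 4.0000 -0.5000]
AᵀP(A−BK) = [33.9375 -17.7188; -17.7188 24.0469]
P' = Q + AᵀP(A−BK) = [46.9375 -23.7188; -23.7188 33.0469]
tr(P') = 79.9844


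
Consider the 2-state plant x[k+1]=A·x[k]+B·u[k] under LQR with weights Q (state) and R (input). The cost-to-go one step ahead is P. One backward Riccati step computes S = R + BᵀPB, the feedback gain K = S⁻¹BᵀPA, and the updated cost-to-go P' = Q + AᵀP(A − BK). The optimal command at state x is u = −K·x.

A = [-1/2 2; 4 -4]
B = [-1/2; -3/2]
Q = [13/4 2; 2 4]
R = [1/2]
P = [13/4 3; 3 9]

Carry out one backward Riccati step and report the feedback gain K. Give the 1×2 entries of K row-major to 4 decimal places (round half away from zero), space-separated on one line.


-2.1847 1.8321

BᵀP = [-6.1250 -15.0000]
S = R + BᵀPB = [1/2] + [25.5625] = [26.0625]
BᵀPA = [-56.9375 47.7500]
K = S⁻¹·BᵀPA = [-2.1847 1.8321]
A−BK = [-1.5923 2.9161; 0.7230 -1.2518]
AᵀP(A−BK) = [8.4239 -12.9329; -12.9329 21.5156]
P' = Q + AᵀP(A−BK) = [11.6739 -10.9329; -10.9329 25.5156]
tr(P') = 37.1894


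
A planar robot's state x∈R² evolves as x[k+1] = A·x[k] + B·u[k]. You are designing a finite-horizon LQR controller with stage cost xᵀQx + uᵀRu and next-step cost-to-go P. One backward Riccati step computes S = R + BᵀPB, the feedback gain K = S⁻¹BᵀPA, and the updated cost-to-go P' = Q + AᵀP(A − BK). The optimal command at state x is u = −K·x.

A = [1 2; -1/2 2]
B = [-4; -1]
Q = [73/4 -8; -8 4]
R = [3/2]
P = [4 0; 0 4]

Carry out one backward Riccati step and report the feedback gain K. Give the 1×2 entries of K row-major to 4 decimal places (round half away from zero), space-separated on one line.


BᵀP = [-16.0000 -4.0000]
S = R + BᵀPB = [3/2] + [68.0000] = [69.5000]
BᵀPA = [-14.0000 -40.0000]
K = S⁻¹·BᵀPA = [-0.2014 -0.5755]
A−BK = [0.1942 -0.3022; -0.7014 1.4245]
AᵀP(A−BK) = [2.1799 -4.0576; -4.0576 8.9784]
P' = Q + AᵀP(A−BK) = [20.4299 -12.0576; -12.0576 12.9784]
tr(P') = 33.4083

-0.2014 -0.5755


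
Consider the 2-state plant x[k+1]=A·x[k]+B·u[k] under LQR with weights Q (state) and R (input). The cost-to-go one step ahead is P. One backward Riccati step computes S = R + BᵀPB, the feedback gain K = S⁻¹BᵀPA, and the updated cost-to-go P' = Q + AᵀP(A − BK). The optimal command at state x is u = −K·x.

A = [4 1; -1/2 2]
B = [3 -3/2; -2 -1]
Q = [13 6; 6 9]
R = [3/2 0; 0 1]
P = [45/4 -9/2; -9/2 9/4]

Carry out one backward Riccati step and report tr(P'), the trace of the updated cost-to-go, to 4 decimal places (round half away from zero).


24.8199

BᵀP = [42.7500 -18.0000; -12.3750 4.5000]
S = R + BᵀPB = [3/2 0; 0 1] + [164.2500 -46.1250; -46.1250 14.0625] = [165.7500 -46.1250; -46.1250 15.0625]
BᵀPA = [180.0000 6.7500; -51.7500 -3.3750]
K = S⁻¹·BᵀPA = [0.8786 -0.1463; -0.7452 -0.6721]
A−BK = [0.2464 0.4308; 0.5119 1.0353]
AᵀP(A−BK) = [1.8507 0.5544; 0.5544 0.9693]
P' = Q + AᵀP(A−BK) = [14.8507 6.5544; 6.5544 9.9693]
tr(P') = 24.8199


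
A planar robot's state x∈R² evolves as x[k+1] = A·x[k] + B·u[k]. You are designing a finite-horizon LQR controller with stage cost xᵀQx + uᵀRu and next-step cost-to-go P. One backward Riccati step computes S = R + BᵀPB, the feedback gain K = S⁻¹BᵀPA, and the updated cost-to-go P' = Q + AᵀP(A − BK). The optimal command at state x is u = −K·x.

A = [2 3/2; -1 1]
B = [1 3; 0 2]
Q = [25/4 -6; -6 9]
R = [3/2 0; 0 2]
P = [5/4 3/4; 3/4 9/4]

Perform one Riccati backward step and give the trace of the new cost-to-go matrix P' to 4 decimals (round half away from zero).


BᵀP = [1.2500 0.7500; 5.2500 6.7500]
S = R + BᵀPB = [3/2 0; 0 2] + [1.2500 5.2500; 5.2500 29.2500] = [2.7500 5.2500; 5.2500 31.2500]
BᵀPA = [1.7500 2.6250; 3.7500 14.6250]
K = S⁻¹·BᵀPA = [0.5996 0.0899; 0.0193 0.4529]
A−BK = [1.3426 0.0514; -1.0385 0.0942]
AᵀP(A−BK) = [3.1285 0.0193; 0.0193 0.4529]
P' = Q + AᵀP(A−BK) = [9.3785 -5.9807; -5.9807 9.4529]
tr(P') = 18.8314

18.8314
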